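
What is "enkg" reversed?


Input string: 'enkg'
Operation: reverse character order
Original order: 'e' -> 'n' -> 'k' -> 'g'
Reversed order: 'g' -> 'k' -> 'n' -> 'e'
Result: gkne


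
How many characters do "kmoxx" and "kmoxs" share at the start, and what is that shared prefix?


String 1: 'kmoxx'
String 2: 'kmoxs'
Compare position by position:
pos 0: 'k' vs 'k' match
pos 1: 'm' vs 'm' match
pos 2: 'o' vs 'o' match
pos 3: 'x' vs 'x' match
pos 4: 'x' vs 's' differ -> stop
Longest common prefix: "kmox" (length 4)


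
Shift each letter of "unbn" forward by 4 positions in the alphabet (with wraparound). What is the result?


Input: 'unbn', shift = 4
Operation: for each letter, (position + 4) mod 26
Mapping: 'u'(20+4=24)->'y', 'n'(13+4=17)->'r', 'b'(1+4=5)->'f', 'n'(13+4=17)->'r'
Result: yrfr


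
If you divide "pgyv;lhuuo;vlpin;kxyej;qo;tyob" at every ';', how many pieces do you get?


Input string: 'pgyv;lhuuo;vlpin;kxyej;qo;tyob'
Delimiter: ';'
Split result: 'pgyv', 'lhuuo', 'vlpin', 'kxyej', 'qo', 'tyob'
Number of parts: 6


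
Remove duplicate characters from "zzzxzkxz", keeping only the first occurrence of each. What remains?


Input: 'zzzxzkxz'
Operation: keep first occurrence of each character
Scan: s[0]='z' new -> keep; s[1]='z' seen -> skip; s[2]='z' seen -> skip; s[3]='x' new -> keep; s[4]='z' seen -> skip; s[5]='k' new -> keep; s[6]='x' seen -> skip; s[7]='z' seen -> skip
Result: zxk


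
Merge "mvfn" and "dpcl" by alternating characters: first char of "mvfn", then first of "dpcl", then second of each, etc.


String 1: 'mvfn'
String 2: 'dpcl'
Operation: alternate characters
Pairs: 'm'+'d', 'v'+'p', 'f'+'c', 'n'+'l'
Result: mdvpfcnl


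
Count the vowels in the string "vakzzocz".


Input string: 'vakzzocz'
Operation: count vowels (a, e, i, o, u)
Scan: s[0]='v', s[1]='a' (vowel), s[2]='k', s[3]='z', s[4]='z', s[5]='o' (vowel), s[6]='c', s[7]='z'
Vowels found: 2
Result: 2


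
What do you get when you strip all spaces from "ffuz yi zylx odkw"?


Input string: 'ffuz yi zylx odkw'
Operation: remove all spaces
Words: 'ffuz', 'yi', 'zylx', 'odkw'
Join without spaces: ffuzyizylxodkw


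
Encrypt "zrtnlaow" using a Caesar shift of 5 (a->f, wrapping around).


Input: 'zrtnlaow', shift = 5
Operation: for each letter, (position + 5) mod 26
Mapping: 'z'(25+5=30, 30 mod 26=4)->'e', 'r'(17+5=22)->'w', 't'(19+5=24)->'y', 'n'(13+5=18)->'s', 'l'(11+5=16)->'q', 'a'(0+5=5)->'f', 'o'(14+5=19)->'t', 'w'(22+5=27, 27 mod 26=1)->'b'
Result: ewysqftb


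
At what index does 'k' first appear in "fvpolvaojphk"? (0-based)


Input string: 'fvpolvaojphk'
Target: 'k'
Scanning left to right: s[0]='f', s[1]='v', s[2]='p', s[3]='o', s[4]='l', s[5]='v', s[6]='a', s[7]='o', s[8]='j', s[9]='p', s[10]='h', s[11]='k'
First match at index: 11


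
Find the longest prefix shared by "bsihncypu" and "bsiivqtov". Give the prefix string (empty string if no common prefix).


String 1: 'bsihncypu'
String 2: 'bsiivqtov'
Compare position by position:
pos 0: 'b' vs 'b' match
pos 1: 's' vs 's' match
pos 2: 'i' vs 'i' match
pos 3: 'h' vs 'i' differ -> stop
Longest common prefix: "bsi" (length 3)


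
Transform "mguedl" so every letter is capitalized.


Input string: 'mguedl'
Operation: convert each letter to uppercase
Mapping: 'm'->'M', 'g'->'G', 'u'->'U', 'e'->'E', 'd'->'D', 'l'->'L'
Result: MGUEDL


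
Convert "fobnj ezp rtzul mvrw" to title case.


Input string: 'fobnj ezp rtzul mvrw'
Operation: capitalize first letter of each word
Word transformations: 'fobnj'->'Fobnj', 'ezp'->'Ezp', 'rtzul'->'Rtzul', 'mvrw'->'Mvrw'
Result: Fobnj Ezp Rtzul Mvrw


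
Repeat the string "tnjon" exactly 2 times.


Input string: 'tnjon'
Operation: repeat 2 times
Concatenation: 'tnjon' + 'tnjon'
Result: tnjontnjon


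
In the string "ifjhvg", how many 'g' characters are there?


Input string: 'ifjhvg'
Target character: 'g'
Scan each position: s[5]='g'
Matches found at indices: 5
Total: 1


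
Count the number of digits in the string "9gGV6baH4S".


Input string: '9gGV6baH4S'
Operation: count digit characters (0-9)
Scan: '9'(digit), 'g', 'G', 'V', '6'(digit), 'b', 'a', 'H', '4'(digit), 'S'
Digits found: 3
Result: 3


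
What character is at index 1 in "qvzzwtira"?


Input string: 'qvzzwtira'
Operation: get character at index 1
Index mapping: s[0]='q', s[1]='v'
Result: 'v'


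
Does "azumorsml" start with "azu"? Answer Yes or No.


Input string: 'azumorsml'
Prefix to check: 'azu'
First 3 characters of input: 'azu'
Match: True
Result: Yes


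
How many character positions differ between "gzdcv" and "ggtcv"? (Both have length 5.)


String 1: 'gzdcv'
String 2: 'ggtcv'
Compare each position: pos 0: 'g'=='g', pos 1: 'z'!='g', pos 2: 'd'!='t', pos 3: 'c'=='c', pos 4: 'v'=='v'
Differing positions: 2
Hamming distance: 2


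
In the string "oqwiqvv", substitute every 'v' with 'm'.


Input string: 'oqwiqvv'
Operation: replace 'v' with 'm'
Positions of 'v': 5, 6
After replacement: oqwiqmm


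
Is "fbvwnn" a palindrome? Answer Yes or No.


Input string: 'fbvwnn'
Reversed: 'nnwvbf'
Compare pairs: s[0]='f' vs s[5]='n' (mismatch), s[1]='b' vs s[4]='n' (mismatch), s[2]='v' vs s[3]='w' (mismatch)
Palindrome: No


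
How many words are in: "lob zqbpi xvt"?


Input string: 'lob zqbpi xvt'
Operation: split by spaces
Words found: 'lob', 'zqbpi', 'xvt'
Word count: 3


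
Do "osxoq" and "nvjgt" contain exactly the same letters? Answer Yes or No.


String 1: 'osxoq' -> sorted: 'ooqsx'
String 2: 'nvjgt' -> sorted: 'gjntv'
Compare sorted forms: 'ooqsx' != 'gjntv'
Anagram: No


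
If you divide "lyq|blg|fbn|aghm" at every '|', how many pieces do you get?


Input string: 'lyq|blg|fbn|aghm'
Delimiter: '|'
Split result: 'lyq', 'blg', 'fbn', 'aghm'
Number of parts: 4


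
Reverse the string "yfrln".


Input string: 'yfrln'
Operation: reverse character order
Original order: 'y' -> 'f' -> 'r' -> 'l' -> 'n'
Reversed order: 'n' -> 'l' -> 'r' -> 'f' -> 'y'
Result: nlrfy


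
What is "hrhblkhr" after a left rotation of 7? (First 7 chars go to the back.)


Input: 'hrhblkhr', shift = 7
Operation: split at index 7 and swap parts
Front part s[0:7] = 'hrhblkh'
Back part s[7:] = 'r'
Rotated = back + front = 'r' + 'hrhblkh'
Result: rhrhblkh


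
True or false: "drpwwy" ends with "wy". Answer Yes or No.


Input string: 'drpwwy'
Suffix to check: 'wy'
Last 2 characters of input: 'wy'
Match: True
Result: Yes


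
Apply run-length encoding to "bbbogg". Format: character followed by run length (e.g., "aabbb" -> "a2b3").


Input: 'bbbogg'
Operation: identify consecutive runs
Runs: 'bbb' -> b3, 'o' -> o1, 'gg' -> g2
Encoded: b3o1g2


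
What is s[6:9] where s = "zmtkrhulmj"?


Input string: 'zmtkrhulmj'
Operation: slice [6:9]
Extract characters: s[6]='u', s[7]='l', s[8]='m'
Result: ulm


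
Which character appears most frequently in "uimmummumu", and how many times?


Input: 'uimmummumu'
Operation: tally each character
Counts: 'i':1, 'm':5, 'u':4
Maximum: 'm' appears 5 times


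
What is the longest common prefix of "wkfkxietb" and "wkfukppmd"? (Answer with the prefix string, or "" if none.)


String 1: 'wkfkxietb'
String 2: 'wkfukppmd'
Compare position by position:
pos 0: 'w' vs 'w' match
pos 1: 'k' vs 'k' match
pos 2: 'f' vs 'f' match
pos 3: 'k' vs 'u' differ -> stop
Longest common prefix: "wkf" (length 3)


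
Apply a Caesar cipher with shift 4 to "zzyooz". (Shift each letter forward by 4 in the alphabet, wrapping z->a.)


Input: 'zzyooz', shift = 4
Operation: for each letter, (position + 4) mod 26
Mapping: 'z'(25+4=29, 29 mod 26=3)->'d', 'z'(25+4=29, 29 mod 26=3)->'d', 'y'(24+4=28, 28 mod 26=2)->'c', 'o'(14+4=18)->'s', 'o'(14+4=18)->'s', 'z'(25+4=29, 29 mod 26=3)->'d'
Result: ddcssd


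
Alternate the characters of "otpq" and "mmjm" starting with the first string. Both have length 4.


String 1: 'otpq'
String 2: 'mmjm'
Operation: alternate characters
Pairs: 'o'+'m', 't'+'m', 'p'+'j', 'q'+'m'
Result: omtmpjqm


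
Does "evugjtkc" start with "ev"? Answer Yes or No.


Input string: 'evugjtkc'
Prefix to check: 'ev'
First 2 characters of input: 'ev'
Match: True
Result: Yes


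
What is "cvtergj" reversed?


Input string: 'cvtergj'
Operation: reverse character order
Original order: 'c' -> 'v' -> 't' -> 'e' -> 'r' -> 'g' -> 'j'
Reversed order: 'j' -> 'g' -> 'r' -> 'e' -> 't' -> 'v' -> 'c'
Result: jgretvc


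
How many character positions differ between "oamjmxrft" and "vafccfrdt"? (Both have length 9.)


String 1: 'oamjmxrft'
String 2: 'vafccfrdt'
Compare each position: pos 0: 'o'!='v', pos 1: 'a'=='a', pos 2: 'm'!='f', pos 3: 'j'!='c', pos 4: 'm'!='c', pos 5: 'x'!='f', pos 6: 'r'=='r', pos 7: 'f'!='d', pos 8: 't'=='t'
Differing positions: 6
Hamming distance: 6


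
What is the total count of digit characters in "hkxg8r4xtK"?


Input string: 'hkxg8r4xtK'
Operation: count digit characters (0-9)
Scan: 'h', 'k', 'x', 'g', '8'(digit), 'r', '4'(digit), 'x', 't', 'K'
Digits found: 2
Result: 2


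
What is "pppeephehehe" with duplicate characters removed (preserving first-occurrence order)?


Input: 'pppeephehehe'
Operation: keep first occurrence of each character
Scan: s[0]='p' new -> keep; s[1]='p' seen -> skip; s[2]='p' seen -> skip; s[3]='e' new -> keep; s[4]='e' seen -> skip; s[5]='p' seen -> skip; s[6]='h' new -> keep; s[7]='e' seen -> skip; s[8]='h' seen -> skip; s[9]='e' seen -> skip; s[10]='h' seen -> skip; s[11]='e' seen -> skip
Result: peh


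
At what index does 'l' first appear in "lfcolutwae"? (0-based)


Input string: 'lfcolutwae'
Target: 'l'
Scanning left to right: s[0]='l'
First match at index: 0


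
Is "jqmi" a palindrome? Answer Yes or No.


Input string: 'jqmi'
Reversed: 'imqj'
Compare pairs: s[0]='j' vs s[3]='i' (mismatch), s[1]='q' vs s[2]='m' (mismatch)
Palindrome: No


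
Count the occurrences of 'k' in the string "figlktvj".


Input string: 'figlktvj'
Target character: 'k'
Scan each position: s[4]='k'
Matches found at indices: 4
Total: 1


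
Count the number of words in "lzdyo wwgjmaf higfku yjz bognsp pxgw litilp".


Input string: 'lzdyo wwgjmaf higfku yjz bognsp pxgw litilp'
Operation: split by spaces
Words found: 'lzdyo', 'wwgjmaf', 'higfku', 'yjz', 'bognsp', 'pxgw', 'litilp'
Word count: 7


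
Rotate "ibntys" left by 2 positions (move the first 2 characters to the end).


Input: 'ibntys', shift = 2
Operation: split at index 2 and swap parts
Front part s[0:2] = 'ib'
Back part s[2:] = 'ntys'
Rotated = back + front = 'ntys' + 'ib'
Result: ntysib


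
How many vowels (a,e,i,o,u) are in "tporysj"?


Input string: 'tporysj'
Operation: count vowels (a, e, i, o, u)
Scan: s[0]='t', s[1]='p', s[2]='o' (vowel), s[3]='r', s[4]='y', s[5]='s', s[6]='j'
Vowels found: 1
Result: 1


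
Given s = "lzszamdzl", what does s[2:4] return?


Input string: 'lzszamdzl'
Operation: slice [2:4]
Extract characters: s[2]='s', s[3]='z'
Result: sz


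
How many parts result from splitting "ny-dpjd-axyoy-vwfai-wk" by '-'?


Input string: 'ny-dpjd-axyoy-vwfai-wk'
Delimiter: '-'
Split result: 'ny', 'dpjd', 'axyoy', 'vwfai', 'wk'
Number of parts: 5


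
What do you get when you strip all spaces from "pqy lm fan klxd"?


Input string: 'pqy lm fan klxd'
Operation: remove all spaces
Words: 'pqy', 'lm', 'fan', 'klxd'
Join without spaces: pqylmfanklxd


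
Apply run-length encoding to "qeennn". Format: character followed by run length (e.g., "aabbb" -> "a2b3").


Input: 'qeennn'
Operation: identify consecutive runs
Runs: 'q' -> q1, 'ee' -> e2, 'nnn' -> n3
Encoded: q1e2n3


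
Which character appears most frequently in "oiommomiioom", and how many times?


Input: 'oiommomiioom'
Operation: tally each character
Counts: 'i':3, 'm':4, 'o':5
Maximum: 'o' appears 5 times


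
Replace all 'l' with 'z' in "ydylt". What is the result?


Input string: 'ydylt'
Operation: replace 'l' with 'z'
Positions of 'l': 3
After replacement: ydyzt


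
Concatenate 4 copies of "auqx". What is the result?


Input string: 'auqx'
Operation: repeat 4 times
Concatenation: 'auqx' + 'auqx' + 'auqx' + 'auqx'
Result: auqxauqxauqxauqx


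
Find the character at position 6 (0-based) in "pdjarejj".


Input string: 'pdjarejj'
Operation: get character at index 6
Index mapping: s[0]='p', s[1]='d', s[2]='j', s[3]='a', s[4]='r', s[5]='e', s[6]='j'
Result: 'j'


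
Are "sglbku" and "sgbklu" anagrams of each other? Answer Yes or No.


String 1: 'sglbku' -> sorted: 'bgklsu'
String 2: 'sgbklu' -> sorted: 'bgklsu'
Compare sorted forms: 'bgklsu' == 'bgklsu'
Anagram: Yes


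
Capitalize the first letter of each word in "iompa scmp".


Input string: 'iompa scmp'
Operation: capitalize first letter of each word
Word transformations: 'iompa'->'Iompa', 'scmp'->'Scmp'
Result: Iompa Scmp


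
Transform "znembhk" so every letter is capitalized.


Input string: 'znembhk'
Operation: convert each letter to uppercase
Mapping: 'z'->'Z', 'n'->'N', 'e'->'E', 'm'->'M', 'b'->'B', 'h'->'H', 'k'->'K'
Result: ZNEMBHK


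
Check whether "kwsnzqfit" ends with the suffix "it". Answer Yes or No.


Input string: 'kwsnzqfit'
Suffix to check: 'it'
Last 2 characters of input: 'it'
Match: True
Result: Yes


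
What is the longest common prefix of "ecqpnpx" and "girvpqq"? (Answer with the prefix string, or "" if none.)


String 1: 'ecqpnpx'
String 2: 'girvpqq'
Compare position by position:
pos 0: 'e' vs 'g' differ -> stop
Longest common prefix: "" (length 0)


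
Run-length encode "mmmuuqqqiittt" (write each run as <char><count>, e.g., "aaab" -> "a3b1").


Input: 'mmmuuqqqiittt'
Operation: identify consecutive runs
Runs: 'mmm' -> m3, 'uu' -> u2, 'qqq' -> q3, 'ii' -> i2, 'ttt' -> t3
Encoded: m3u2q3i2t3


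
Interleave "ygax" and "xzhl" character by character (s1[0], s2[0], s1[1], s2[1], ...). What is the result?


String 1: 'ygax'
String 2: 'xzhl'
Operation: alternate characters
Pairs: 'y'+'x', 'g'+'z', 'a'+'h', 'x'+'l'
Result: yxgzahxl


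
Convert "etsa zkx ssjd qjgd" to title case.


Input string: 'etsa zkx ssjd qjgd'
Operation: capitalize first letter of each word
Word transformations: 'etsa'->'Etsa', 'zkx'->'Zkx', 'ssjd'->'Ssjd', 'qjgd'->'Qjgd'
Result: Etsa Zkx Ssjd Qjgd


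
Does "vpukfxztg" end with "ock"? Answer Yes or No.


Input string: 'vpukfxztg'
Suffix to check: 'ock'
Last 3 characters of input: 'ztg'
Match: False
Result: No


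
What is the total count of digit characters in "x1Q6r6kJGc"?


Input string: 'x1Q6r6kJGc'
Operation: count digit characters (0-9)
Scan: 'x', '1'(digit), 'Q', '6'(digit), 'r', '6'(digit), 'k', 'J', 'G', 'c'
Digits found: 3
Result: 3


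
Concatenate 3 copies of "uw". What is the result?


Input string: 'uw'
Operation: repeat 3 times
Concatenation: 'uw' + 'uw' + 'uw'
Result: uwuwuw


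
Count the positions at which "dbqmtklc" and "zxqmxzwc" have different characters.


String 1: 'dbqmtklc'
String 2: 'zxqmxzwc'
Compare each position: pos 0: 'd'!='z', pos 1: 'b'!='x', pos 2: 'q'=='q', pos 3: 'm'=='m', pos 4: 't'!='x', pos 5: 'k'!='z', pos 6: 'l'!='w', pos 7: 'c'=='c'
Differing positions: 5
Hamming distance: 5


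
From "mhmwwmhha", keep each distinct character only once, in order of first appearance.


Input: 'mhmwwmhha'
Operation: keep first occurrence of each character
Scan: s[0]='m' new -> keep; s[1]='h' new -> keep; s[2]='m' seen -> skip; s[3]='w' new -> keep; s[4]='w' seen -> skip; s[5]='m' seen -> skip; s[6]='h' seen -> skip; s[7]='h' seen -> skip; s[8]='a' new -> keep
Result: mhwa


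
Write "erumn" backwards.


Input string: 'erumn'
Operation: reverse character order
Original order: 'e' -> 'r' -> 'u' -> 'm' -> 'n'
Reversed order: 'n' -> 'm' -> 'u' -> 'r' -> 'e'
Result: nmure


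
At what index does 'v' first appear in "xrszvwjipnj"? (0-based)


Input string: 'xrszvwjipnj'
Target: 'v'
Scanning left to right: s[0]='x', s[1]='r', s[2]='s', s[3]='z', s[4]='v'
First match at index: 4


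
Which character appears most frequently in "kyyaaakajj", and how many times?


Input: 'kyyaaakajj'
Operation: tally each character
Counts: 'a':4, 'j':2, 'k':2, 'y':2
Maximum: 'a' appears 4 times


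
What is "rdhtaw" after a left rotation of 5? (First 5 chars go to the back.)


Input: 'rdhtaw', shift = 5
Operation: split at index 5 and swap parts
Front part s[0:5] = 'rdhta'
Back part s[5:] = 'w'
Rotated = back + front = 'w' + 'rdhta'
Result: wrdhta


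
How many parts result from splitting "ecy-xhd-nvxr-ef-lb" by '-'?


Input string: 'ecy-xhd-nvxr-ef-lb'
Delimiter: '-'
Split result: 'ecy', 'xhd', 'nvxr', 'ef', 'lb'
Number of parts: 5


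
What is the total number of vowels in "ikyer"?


Input string: 'ikyer'
Operation: count vowels (a, e, i, o, u)
Scan: s[0]='i' (vowel), s[1]='k', s[2]='y', s[3]='e' (vowel), s[4]='r'
Vowels found: 2
Result: 2


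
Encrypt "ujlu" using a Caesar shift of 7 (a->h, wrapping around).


Input: 'ujlu', shift = 7
Operation: for each letter, (position + 7) mod 26
Mapping: 'u'(20+7=27, 27 mod 26=1)->'b', 'j'(9+7=16)->'q', 'l'(11+7=18)->'s', 'u'(20+7=27, 27 mod 26=1)->'b'
Result: bqsb


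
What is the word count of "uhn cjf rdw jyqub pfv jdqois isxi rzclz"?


Input string: 'uhn cjf rdw jyqub pfv jdqois isxi rzclz'
Operation: split by spaces
Words found: 'uhn', 'cjf', 'rdw', 'jyqub', 'pfv', 'jdqois', 'isxi', 'rzclz'
Word count: 8


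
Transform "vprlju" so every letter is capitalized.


Input string: 'vprlju'
Operation: convert each letter to uppercase
Mapping: 'v'->'V', 'p'->'P', 'r'->'R', 'l'->'L', 'j'->'J', 'u'->'U'
Result: VPRLJU


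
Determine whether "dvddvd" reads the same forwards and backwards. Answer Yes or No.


Input string: 'dvddvd'
Reversed: 'dvddvd'
Compare pairs: s[0]='d' vs s[5]='d' (match), s[1]='v' vs s[4]='v' (match), s[2]='d' vs s[3]='d' (match)
Palindrome: Yes


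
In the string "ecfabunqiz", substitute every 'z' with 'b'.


Input string: 'ecfabunqiz'
Operation: replace 'z' with 'b'
Positions of 'z': 9
After replacement: ecfabunqib


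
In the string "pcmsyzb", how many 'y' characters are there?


Input string: 'pcmsyzb'
Target character: 'y'
Scan each position: s[4]='y'
Matches found at indices: 4
Total: 1


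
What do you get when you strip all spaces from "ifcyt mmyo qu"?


Input string: 'ifcyt mmyo qu'
Operation: remove all spaces
Words: 'ifcyt', 'mmyo', 'qu'
Join without spaces: ifcytmmyoqu


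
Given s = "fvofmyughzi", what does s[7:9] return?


Input string: 'fvofmyughzi'
Operation: slice [7:9]
Extract characters: s[7]='g', s[8]='h'
Result: gh


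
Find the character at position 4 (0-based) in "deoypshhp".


Input string: 'deoypshhp'
Operation: get character at index 4
Index mapping: s[0]='d', s[1]='e', s[2]='o', s[3]='y', s[4]='p'
Result: 'p'


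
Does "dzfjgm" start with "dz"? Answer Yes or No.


Input string: 'dzfjgm'
Prefix to check: 'dz'
First 2 characters of input: 'dz'
Match: True
Result: Yes


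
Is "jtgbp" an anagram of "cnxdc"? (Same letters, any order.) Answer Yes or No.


String 1: 'cnxdc' -> sorted: 'ccdnx'
String 2: 'jtgbp' -> sorted: 'bgjpt'
Compare sorted forms: 'ccdnx' != 'bgjpt'
Anagram: No


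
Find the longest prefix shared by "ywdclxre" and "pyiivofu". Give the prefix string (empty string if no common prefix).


String 1: 'ywdclxre'
String 2: 'pyiivofu'
Compare position by position:
pos 0: 'y' vs 'p' differ -> stop
Longest common prefix: "" (length 0)


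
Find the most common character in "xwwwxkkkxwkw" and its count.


Input: 'xwwwxkkkxwkw'
Operation: tally each character
Counts: 'k':4, 'w':5, 'x':3
Maximum: 'w' appears 5 times


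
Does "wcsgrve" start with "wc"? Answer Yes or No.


Input string: 'wcsgrve'
Prefix to check: 'wc'
First 2 characters of input: 'wc'
Match: True
Result: Yes


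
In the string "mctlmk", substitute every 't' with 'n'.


Input string: 'mctlmk'
Operation: replace 't' with 'n'
Positions of 't': 2
After replacement: mcnlmk


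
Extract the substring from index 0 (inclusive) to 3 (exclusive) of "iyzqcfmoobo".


Input string: 'iyzqcfmoobo'
Operation: slice [0:3]
Extract characters: s[0]='i', s[1]='y', s[2]='z'
Result: iyz


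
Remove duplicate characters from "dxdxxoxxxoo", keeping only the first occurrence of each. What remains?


Input: 'dxdxxoxxxoo'
Operation: keep first occurrence of each character
Scan: s[0]='d' new -> keep; s[1]='x' new -> keep; s[2]='d' seen -> skip; s[3]='x' seen -> skip; s[4]='x' seen -> skip; s[5]='o' new -> keep; s[6]='x' seen -> skip; s[7]='x' seen -> skip; s[8]='x' seen -> skip; s[9]='o' seen -> skip; s[10]='o' seen -> skip
Result: dxo


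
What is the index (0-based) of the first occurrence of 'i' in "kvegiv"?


Input string: 'kvegiv'
Target: 'i'
Scanning left to right: s[0]='k', s[1]='v', s[2]='e', s[3]='g', s[4]='i'
First match at index: 4


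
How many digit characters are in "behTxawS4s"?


Input string: 'behTxawS4s'
Operation: count digit characters (0-9)
Scan: 'b', 'e', 'h', 'T', 'x', 'a', 'w', 'S', '4'(digit), 's'
Digits found: 1
Result: 1


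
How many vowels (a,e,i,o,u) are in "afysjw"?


Input string: 'afysjw'
Operation: count vowels (a, e, i, o, u)
Scan: s[0]='a' (vowel), s[1]='f', s[2]='y', s[3]='s', s[4]='j', s[5]='w'
Vowels found: 1
Result: 1


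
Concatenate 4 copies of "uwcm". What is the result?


Input string: 'uwcm'
Operation: repeat 4 times
Concatenation: 'uwcm' + 'uwcm' + 'uwcm' + 'uwcm'
Result: uwcmuwcmuwcmuwcm


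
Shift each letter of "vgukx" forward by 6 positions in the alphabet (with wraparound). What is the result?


Input: 'vgukx', shift = 6
Operation: for each letter, (position + 6) mod 26
Mapping: 'v'(21+6=27, 27 mod 26=1)->'b', 'g'(6+6=12)->'m', 'u'(20+6=26, 26 mod 26=0)->'a', 'k'(10+6=16)->'q', 'x'(23+6=29, 29 mod 26=3)->'d'
Result: bmaqd


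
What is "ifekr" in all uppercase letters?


Input string: 'ifekr'
Operation: convert each letter to uppercase
Mapping: 'i'->'I', 'f'->'F', 'e'->'E', 'k'->'K', 'r'->'R'
Result: IFEKR


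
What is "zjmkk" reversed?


Input string: 'zjmkk'
Operation: reverse character order
Original order: 'z' -> 'j' -> 'm' -> 'k' -> 'k'
Reversed order: 'k' -> 'k' -> 'm' -> 'j' -> 'z'
Result: kkmjz


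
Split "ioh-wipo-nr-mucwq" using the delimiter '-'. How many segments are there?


Input string: 'ioh-wipo-nr-mucwq'
Delimiter: '-'
Split result: 'ioh', 'wipo', 'nr', 'mucwq'
Number of parts: 4


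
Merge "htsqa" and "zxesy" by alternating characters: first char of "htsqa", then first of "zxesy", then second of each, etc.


String 1: 'htsqa'
String 2: 'zxesy'
Operation: alternate characters
Pairs: 'h'+'z', 't'+'x', 's'+'e', 'q'+'s', 'a'+'y'
Result: hztxseqsay


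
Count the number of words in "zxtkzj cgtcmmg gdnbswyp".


Input string: 'zxtkzj cgtcmmg gdnbswyp'
Operation: split by spaces
Words found: 'zxtkzj', 'cgtcmmg', 'gdnbswyp'
Word count: 3


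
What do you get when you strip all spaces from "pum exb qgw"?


Input string: 'pum exb qgw'
Operation: remove all spaces
Words: 'pum', 'exb', 'qgw'
Join without spaces: pumexbqgw


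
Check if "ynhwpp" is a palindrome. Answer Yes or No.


Input string: 'ynhwpp'
Reversed: 'ppwhny'
Compare pairs: s[0]='y' vs s[5]='p' (mismatch), s[1]='n' vs s[4]='p' (mismatch), s[2]='h' vs s[3]='w' (mismatch)
Palindrome: No


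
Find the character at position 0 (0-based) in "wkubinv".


Input string: 'wkubinv'
Operation: get character at index 0
Index mapping: s[0]='w'
Result: 'w'


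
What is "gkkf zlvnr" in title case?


Input string: 'gkkf zlvnr'
Operation: capitalize first letter of each word
Word transformations: 'gkkf'->'Gkkf', 'zlvnr'->'Zlvnr'
Result: Gkkf Zlvnr


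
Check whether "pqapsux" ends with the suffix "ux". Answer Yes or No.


Input string: 'pqapsux'
Suffix to check: 'ux'
Last 2 characters of input: 'ux'
Match: True
Result: Yes


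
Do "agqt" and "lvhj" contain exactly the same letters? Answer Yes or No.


String 1: 'agqt' -> sorted: 'agqt'
String 2: 'lvhj' -> sorted: 'hjlv'
Compare sorted forms: 'agqt' != 'hjlv'
Anagram: No


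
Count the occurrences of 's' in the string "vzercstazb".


Input string: 'vzercstazb'
Target character: 's'
Scan each position: s[5]='s'
Matches found at indices: 5
Total: 1


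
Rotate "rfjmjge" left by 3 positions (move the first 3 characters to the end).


Input: 'rfjmjge', shift = 3
Operation: split at index 3 and swap parts
Front part s[0:3] = 'rfj'
Back part s[3:] = 'mjge'
Rotated = back + front = 'mjge' + 'rfj'
Result: mjgerfj


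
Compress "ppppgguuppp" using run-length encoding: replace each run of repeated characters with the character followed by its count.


Input: 'ppppgguuppp'
Operation: identify consecutive runs
Runs: 'pppp' -> p4, 'gg' -> g2, 'uu' -> u2, 'ppp' -> p3
Encoded: p4g2u2p3


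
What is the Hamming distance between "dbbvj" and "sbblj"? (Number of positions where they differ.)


String 1: 'dbbvj'
String 2: 'sbblj'
Compare each position: pos 0: 'd'!='s', pos 1: 'b'=='b', pos 2: 'b'=='b', pos 3: 'v'!='l', pos 4: 'j'=='j'
Differing positions: 2
Hamming distance: 2


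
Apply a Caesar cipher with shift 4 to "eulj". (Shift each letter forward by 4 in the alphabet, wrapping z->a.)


Input: 'eulj', shift = 4
Operation: for each letter, (position + 4) mod 26
Mapping: 'e'(4+4=8)->'i', 'u'(20+4=24)->'y', 'l'(11+4=15)->'p', 'j'(9+4=13)->'n'
Result: iypn


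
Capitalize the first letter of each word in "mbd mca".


Input string: 'mbd mca'
Operation: capitalize first letter of each word
Word transformations: 'mbd'->'Mbd', 'mca'->'Mca'
Result: Mbd Mca


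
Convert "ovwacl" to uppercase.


Input string: 'ovwacl'
Operation: convert each letter to uppercase
Mapping: 'o'->'O', 'v'->'V', 'w'->'W', 'a'->'A', 'c'->'C', 'l'->'L'
Result: OVWACL


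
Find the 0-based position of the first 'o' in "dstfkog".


Input string: 'dstfkog'
Target: 'o'
Scanning left to right: s[0]='d', s[1]='s', s[2]='t', s[3]='f', s[4]='k', s[5]='o'
First match at index: 5


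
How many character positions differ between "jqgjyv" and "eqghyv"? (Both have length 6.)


String 1: 'jqgjyv'
String 2: 'eqghyv'
Compare each position: pos 0: 'j'!='e', pos 1: 'q'=='q', pos 2: 'g'=='g', pos 3: 'j'!='h', pos 4: 'y'=='y', pos 5: 'v'=='v'
Differing positions: 2
Hamming distance: 2


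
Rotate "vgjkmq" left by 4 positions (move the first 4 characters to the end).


Input: 'vgjkmq', shift = 4
Operation: split at index 4 and swap parts
Front part s[0:4] = 'vgjk'
Back part s[4:] = 'mq'
Rotated = back + front = 'mq' + 'vgjk'
Result: mqvgjk


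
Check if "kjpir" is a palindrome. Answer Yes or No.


Input string: 'kjpir'
Reversed: 'ripjk'
Compare pairs: s[0]='k' vs s[4]='r' (mismatch), s[1]='j' vs s[3]='i' (mismatch)
Palindrome: No


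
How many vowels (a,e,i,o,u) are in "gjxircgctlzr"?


Input string: 'gjxircgctlzr'
Operation: count vowels (a, e, i, o, u)
Scan: s[0]='g', s[1]='j', s[2]='x', s[3]='i' (vowel), s[4]='r', s[5]='c', s[6]='g', s[7]='c', s[8]='t', s[9]='l', s[10]='z', s[11]='r'
Vowels found: 1
Result: 1


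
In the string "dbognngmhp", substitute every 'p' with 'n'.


Input string: 'dbognngmhp'
Operation: replace 'p' with 'n'
Positions of 'p': 9
After replacement: dbognngmhn


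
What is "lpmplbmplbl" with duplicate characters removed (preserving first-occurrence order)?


Input: 'lpmplbmplbl'
Operation: keep first occurrence of each character
Scan: s[0]='l' new -> keep; s[1]='p' new -> keep; s[2]='m' new -> keep; s[3]='p' seen -> skip; s[4]='l' seen -> skip; s[5]='b' new -> keep; s[6]='m' seen -> skip; s[7]='p' seen -> skip; s[8]='l' seen -> skip; s[9]='b' seen -> skip; s[10]='l' seen -> skip
Result: lpmb


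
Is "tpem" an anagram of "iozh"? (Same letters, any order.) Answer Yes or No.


String 1: 'iozh' -> sorted: 'hioz'
String 2: 'tpem' -> sorted: 'empt'
Compare sorted forms: 'hioz' != 'empt'
Anagram: No


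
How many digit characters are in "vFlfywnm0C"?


Input string: 'vFlfywnm0C'
Operation: count digit characters (0-9)
Scan: 'v', 'F', 'l', 'f', 'y', 'w', 'n', 'm', '0'(digit), 'C'
Digits found: 1
Result: 1


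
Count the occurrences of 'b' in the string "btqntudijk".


Input string: 'btqntudijk'
Target character: 'b'
Scan each position: s[0]='b'
Matches found at indices: 0
Total: 1


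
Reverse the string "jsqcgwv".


Input string: 'jsqcgwv'
Operation: reverse character order
Original order: 'j' -> 's' -> 'q' -> 'c' -> 'g' -> 'w' -> 'v'
Reversed order: 'v' -> 'w' -> 'g' -> 'c' -> 'q' -> 's' -> 'j'
Result: vwgcqsj


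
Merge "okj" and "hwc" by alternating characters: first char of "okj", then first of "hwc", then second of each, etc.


String 1: 'okj'
String 2: 'hwc'
Operation: alternate characters
Pairs: 'o'+'h', 'k'+'w', 'j'+'c'
Result: ohkwjc


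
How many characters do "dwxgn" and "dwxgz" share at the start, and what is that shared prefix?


String 1: 'dwxgn'
String 2: 'dwxgz'
Compare position by position:
pos 0: 'd' vs 'd' match
pos 1: 'w' vs 'w' match
pos 2: 'x' vs 'x' match
pos 3: 'g' vs 'g' match
pos 4: 'n' vs 'z' differ -> stop
Longest common prefix: "dwxg" (length 4)


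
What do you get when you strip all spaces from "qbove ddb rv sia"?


Input string: 'qbove ddb rv sia'
Operation: remove all spaces
Words: 'qbove', 'ddb', 'rv', 'sia'
Join without spaces: qboveddbrvsia


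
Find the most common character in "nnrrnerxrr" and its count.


Input: 'nnrrnerxrr'
Operation: tally each character
Counts: 'e':1, 'n':3, 'r':5, 'x':1
Maximum: 'r' appears 5 times


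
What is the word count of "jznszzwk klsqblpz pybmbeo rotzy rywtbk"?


Input string: 'jznszzwk klsqblpz pybmbeo rotzy rywtbk'
Operation: split by spaces
Words found: 'jznszzwk', 'klsqblpz', 'pybmbeo', 'rotzy', 'rywtbk'
Word count: 5


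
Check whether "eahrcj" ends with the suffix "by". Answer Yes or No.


Input string: 'eahrcj'
Suffix to check: 'by'
Last 2 characters of input: 'cj'
Match: False
Result: No


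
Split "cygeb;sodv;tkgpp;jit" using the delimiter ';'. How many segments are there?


Input string: 'cygeb;sodv;tkgpp;jit'
Delimiter: ';'
Split result: 'cygeb', 'sodv', 'tkgpp', 'jit'
Number of parts: 4


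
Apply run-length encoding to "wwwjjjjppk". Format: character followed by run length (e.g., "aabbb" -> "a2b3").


Input: 'wwwjjjjppk'
Operation: identify consecutive runs
Runs: 'www' -> w3, 'jjjj' -> j4, 'pp' -> p2, 'k' -> k1
Encoded: w3j4p2k1


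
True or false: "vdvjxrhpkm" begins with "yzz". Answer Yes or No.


Input string: 'vdvjxrhpkm'
Prefix to check: 'yzz'
First 3 characters of input: 'vdv'
Match: False
Result: No


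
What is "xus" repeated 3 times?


Input string: 'xus'
Operation: repeat 3 times
Concatenation: 'xus' + 'xus' + 'xus'
Result: xusxusxus


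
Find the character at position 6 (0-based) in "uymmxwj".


Input string: 'uymmxwj'
Operation: get character at index 6
Index mapping: s[0]='u', s[1]='y', s[2]='m', s[3]='m', s[4]='x', s[5]='w', s[6]='j'
Result: 'j'


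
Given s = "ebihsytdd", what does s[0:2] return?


Input string: 'ebihsytdd'
Operation: slice [0:2]
Extract characters: s[0]='e', s[1]='b'
Result: eb


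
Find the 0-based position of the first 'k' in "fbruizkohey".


Input string: 'fbruizkohey'
Target: 'k'
Scanning left to right: s[0]='f', s[1]='b', s[2]='r', s[3]='u', s[4]='i', s[5]='z', s[6]='k'
First match at index: 6


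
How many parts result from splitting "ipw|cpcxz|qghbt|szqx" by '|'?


Input string: 'ipw|cpcxz|qghbt|szqx'
Delimiter: '|'
Split result: 'ipw', 'cpcxz', 'qghbt', 'szqx'
Number of parts: 4


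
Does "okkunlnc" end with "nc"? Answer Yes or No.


Input string: 'okkunlnc'
Suffix to check: 'nc'
Last 2 characters of input: 'nc'
Match: True
Result: Yes


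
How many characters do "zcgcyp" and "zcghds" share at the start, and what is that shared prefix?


String 1: 'zcgcyp'
String 2: 'zcghds'
Compare position by position:
pos 0: 'z' vs 'z' match
pos 1: 'c' vs 'c' match
pos 2: 'g' vs 'g' match
pos 3: 'c' vs 'h' differ -> stop
Longest common prefix: "zcg" (length 3)


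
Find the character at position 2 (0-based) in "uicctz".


Input string: 'uicctz'
Operation: get character at index 2
Index mapping: s[0]='u', s[1]='i', s[2]='c'
Result: 'c'


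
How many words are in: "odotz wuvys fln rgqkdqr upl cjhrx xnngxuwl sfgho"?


Input string: 'odotz wuvys fln rgqkdqr upl cjhrx xnngxuwl sfgho'
Operation: split by spaces
Words found: 'odotz', 'wuvys', 'fln', 'rgqkdqr', 'upl', 'cjhrx', 'xnngxuwl', 'sfgho'
Word count: 8


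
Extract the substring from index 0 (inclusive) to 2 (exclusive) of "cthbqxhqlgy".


Input string: 'cthbqxhqlgy'
Operation: slice [0:2]
Extract characters: s[0]='c', s[1]='t'
Result: ct


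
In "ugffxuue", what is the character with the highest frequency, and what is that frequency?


Input: 'ugffxuue'
Operation: tally each character
Counts: 'e':1, 'f':2, 'g':1, 'u':3, 'x':1
Maximum: 'u' appears 3 times


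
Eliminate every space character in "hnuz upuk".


Input string: 'hnuz upuk'
Operation: remove all spaces
Words: 'hnuz', 'upuk'
Join without spaces: hnuzupuk


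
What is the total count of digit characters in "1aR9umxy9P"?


Input string: '1aR9umxy9P'
Operation: count digit characters (0-9)
Scan: '1'(digit), 'a', 'R', '9'(digit), 'u', 'm', 'x', 'y', '9'(digit), 'P'
Digits found: 3
Result: 3


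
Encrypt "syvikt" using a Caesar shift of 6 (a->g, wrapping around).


Input: 'syvikt', shift = 6
Operation: for each letter, (position + 6) mod 26
Mapping: 's'(18+6=24)->'y', 'y'(24+6=30, 30 mod 26=4)->'e', 'v'(21+6=27, 27 mod 26=1)->'b', 'i'(8+6=14)->'o', 'k'(10+6=16)->'q', 't'(19+6=25)->'z'
Result: yeboqz


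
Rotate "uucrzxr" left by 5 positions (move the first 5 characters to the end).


Input: 'uucrzxr', shift = 5
Operation: split at index 5 and swap parts
Front part s[0:5] = 'uucrz'
Back part s[5:] = 'xr'
Rotated = back + front = 'xr' + 'uucrz'
Result: xruucrz


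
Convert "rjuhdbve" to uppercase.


Input string: 'rjuhdbve'
Operation: convert each letter to uppercase
Mapping: 'r'->'R', 'j'->'J', 'u'->'U', 'h'->'H', 'd'->'D', 'b'->'B', 'v'->'V', 'e'->'E'
Result: RJUHDBVE


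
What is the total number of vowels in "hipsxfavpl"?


Input string: 'hipsxfavpl'
Operation: count vowels (a, e, i, o, u)
Scan: s[0]='h', s[1]='i' (vowel), s[2]='p', s[3]='s', s[4]='x', s[5]='f', s[6]='a' (vowel), s[7]='v', s[8]='p', s[9]='l'
Vowels found: 2
Result: 2


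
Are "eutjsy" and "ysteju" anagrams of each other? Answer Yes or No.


String 1: 'eutjsy' -> sorted: 'ejstuy'
String 2: 'ysteju' -> sorted: 'ejstuy'
Compare sorted forms: 'ejstuy' == 'ejstuy'
Anagram: Yes


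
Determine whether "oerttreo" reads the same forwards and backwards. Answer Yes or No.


Input string: 'oerttreo'
Reversed: 'oerttreo'
Compare pairs: s[0]='o' vs s[7]='o' (match), s[1]='e' vs s[6]='e' (match), s[2]='r' vs s[5]='r' (match), s[3]='t' vs s[4]='t' (match)
Palindrome: Yes


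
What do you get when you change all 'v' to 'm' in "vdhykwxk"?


Input string: 'vdhykwxk'
Operation: replace 'v' with 'm'
Positions of 'v': 0
After replacement: mdhykwxk


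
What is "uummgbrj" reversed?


Input string: 'uummgbrj'
Operation: reverse character order
Original order: 'u' -> 'u' -> 'm' -> 'm' -> 'g' -> 'b' -> 'r' -> 'j'
Reversed order: 'j' -> 'r' -> 'b' -> 'g' -> 'm' -> 'm' -> 'u' -> 'u'
Result: jrbgmmuu


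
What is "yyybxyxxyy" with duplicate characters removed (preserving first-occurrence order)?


Input: 'yyybxyxxyy'
Operation: keep first occurrence of each character
Scan: s[0]='y' new -> keep; s[1]='y' seen -> skip; s[2]='y' seen -> skip; s[3]='b' new -> keep; s[4]='x' new -> keep; s[5]='y' seen -> skip; s[6]='x' seen -> skip; s[7]='x' seen -> skip; s[8]='y' seen -> skip; s[9]='y' seen -> skip
Result: ybx


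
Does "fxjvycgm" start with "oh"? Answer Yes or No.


Input string: 'fxjvycgm'
Prefix to check: 'oh'
First 2 characters of input: 'fx'
Match: False
Result: No


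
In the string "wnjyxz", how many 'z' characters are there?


Input string: 'wnjyxz'
Target character: 'z'
Scan each position: s[5]='z'
Matches found at indices: 5
Total: 1


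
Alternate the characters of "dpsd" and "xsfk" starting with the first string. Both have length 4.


String 1: 'dpsd'
String 2: 'xsfk'
Operation: alternate characters
Pairs: 'd'+'x', 'p'+'s', 's'+'f', 'd'+'k'
Result: dxpssfdk


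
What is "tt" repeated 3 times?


Input string: 'tt'
Operation: repeat 3 times
Concatenation: 'tt' + 'tt' + 'tt'
Result: tttttt


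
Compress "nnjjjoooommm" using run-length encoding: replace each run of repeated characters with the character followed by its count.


Input: 'nnjjjoooommm'
Operation: identify consecutive runs
Runs: 'nn' -> n2, 'jjj' -> j3, 'oooo' -> o4, 'mmm' -> m3
Encoded: n2j3o4m3


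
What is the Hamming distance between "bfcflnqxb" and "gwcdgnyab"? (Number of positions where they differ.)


String 1: 'bfcflnqxb'
String 2: 'gwcdgnyab'
Compare each position: pos 0: 'b'!='g', pos 1: 'f'!='w', pos 2: 'c'=='c', pos 3: 'f'!='d', pos 4: 'l'!='g', pos 5: 'n'=='n', pos 6: 'q'!='y', pos 7: 'x'!='a', pos 8: 'b'=='b'
Differing positions: 6
Hamming distance: 6


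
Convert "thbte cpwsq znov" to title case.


Input string: 'thbte cpwsq znov'
Operation: capitalize first letter of each word
Word transformations: 'thbte'->'Thbte', 'cpwsq'->'Cpwsq', 'znov'->'Znov'
Result: Thbte Cpwsq Znov


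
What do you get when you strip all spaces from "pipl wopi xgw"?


Input string: 'pipl wopi xgw'
Operation: remove all spaces
Words: 'pipl', 'wopi', 'xgw'
Join without spaces: piplwopixgw


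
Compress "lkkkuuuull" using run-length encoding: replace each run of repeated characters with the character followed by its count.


Input: 'lkkkuuuull'
Operation: identify consecutive runs
Runs: 'l' -> l1, 'kkk' -> k3, 'uuuu' -> u4, 'll' -> l2
Encoded: l1k3u4l2


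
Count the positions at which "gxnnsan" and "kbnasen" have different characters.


String 1: 'gxnnsan'
String 2: 'kbnasen'
Compare each position: pos 0: 'g'!='k', pos 1: 'x'!='b', pos 2: 'n'=='n', pos 3: 'n'!='a', pos 4: 's'=='s', pos 5: 'a'!='e', pos 6: 'n'=='n'
Differing positions: 4
Hamming distance: 4


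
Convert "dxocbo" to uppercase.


Input string: 'dxocbo'
Operation: convert each letter to uppercase
Mapping: 'd'->'D', 'x'->'X', 'o'->'O', 'c'->'C', 'b'->'B', 'o'->'O'
Result: DXOCBO


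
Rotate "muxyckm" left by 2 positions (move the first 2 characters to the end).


Input: 'muxyckm', shift = 2
Operation: split at index 2 and swap parts
Front part s[0:2] = 'mu'
Back part s[2:] = 'xyckm'
Rotated = back + front = 'xyckm' + 'mu'
Result: xyckmmu


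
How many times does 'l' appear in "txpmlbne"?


Input string: 'txpmlbne'
Target character: 'l'
Scan each position: s[4]='l'
Matches found at indices: 4
Total: 1


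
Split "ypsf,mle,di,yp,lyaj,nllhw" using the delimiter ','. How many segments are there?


Input string: 'ypsf,mle,di,yp,lyaj,nllhw'
Delimiter: ','
Split result: 'ypsf', 'mle', 'di', 'yp', 'lyaj', 'nllhw'
Number of parts: 6


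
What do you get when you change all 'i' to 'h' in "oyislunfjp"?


Input string: 'oyislunfjp'
Operation: replace 'i' with 'h'
Positions of 'i': 2
After replacement: oyhslunfjp


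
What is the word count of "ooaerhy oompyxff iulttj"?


Input string: 'ooaerhy oompyxff iulttj'
Operation: split by spaces
Words found: 'ooaerhy', 'oompyxff', 'iulttj'
Word count: 3


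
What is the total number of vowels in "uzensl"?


Input string: 'uzensl'
Operation: count vowels (a, e, i, o, u)
Scan: s[0]='u' (vowel), s[1]='z', s[2]='e' (vowel), s[3]='n', s[4]='s', s[5]='l'
Vowels found: 2
Result: 2
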